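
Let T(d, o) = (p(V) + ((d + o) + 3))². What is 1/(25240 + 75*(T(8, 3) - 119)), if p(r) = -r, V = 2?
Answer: 1/27115 ≈ 3.6880e-5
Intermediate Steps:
T(d, o) = (1 + d + o)² (T(d, o) = (-1*2 + ((d + o) + 3))² = (-2 + (3 + d + o))² = (1 + d + o)²)
1/(25240 + 75*(T(8, 3) - 119)) = 1/(25240 + 75*((1 + 8 + 3)² - 119)) = 1/(25240 + 75*(12² - 119)) = 1/(25240 + 75*(144 - 119)) = 1/(25240 + 75*25) = 1/(25240 + 1875) = 1/27115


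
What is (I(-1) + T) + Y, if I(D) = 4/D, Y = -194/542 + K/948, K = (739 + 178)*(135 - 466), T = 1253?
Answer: 238530319/256908 ≈ 928.47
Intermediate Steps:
K = -303527 (K = 917*(-331) = -303527)
Y = -82347773/256908 (Y = -194/542 - 303527/948 = -194*1/542 - 303527*1/948 = -97/271 - 303527/948 = -82347773/256908 ≈ -320.53)
(I(-1) + T) + Y = (4/(-1) + 1253) - 82347773/256908 = (4*(-1) + 1253) - 82347773/256908 = (-4 + 1253) - 82347773/256908 = 1249 - 82347773/256908 = 238530319/256908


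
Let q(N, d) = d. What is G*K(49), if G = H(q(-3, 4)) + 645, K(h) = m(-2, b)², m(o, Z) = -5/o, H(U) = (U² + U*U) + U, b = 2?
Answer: 17025/4 ≈ 4256.3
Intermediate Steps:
H(U) = U + 2*U² (H(U) = (U² + U²) + U = 2*U² + U = U + 2*U²)
K(h) = 25/4 (K(h) = (-5/(-2))² = (-5*(-½))² = (5/2)² = 25/4)
G = 681 (G = 4*(1 + 2*4) + 645 = 4*(1 + 8) + 645 = 4*9 + 645 = 36 + 645 = 681)
G*K(49) = 681*(25/4) = 17025/4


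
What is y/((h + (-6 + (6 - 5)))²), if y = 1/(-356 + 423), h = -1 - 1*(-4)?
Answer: 1/268 ≈ 0.0037313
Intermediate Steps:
h = 3 (h = -1 + 4 = 3)
y = 1/67 ≈ 0.014925
y/((h + (-6 + (6 - 5)))²) = 1/(67*((3 + (-6 + (6 - 5)))²)) = 1/(67*((3 + (-6 + 1))²)) = 1/(67*((3 - 5)²)) = 1/(67*((-2)²)) = (1/67)/4 = (1/67)*(¼) = 1/268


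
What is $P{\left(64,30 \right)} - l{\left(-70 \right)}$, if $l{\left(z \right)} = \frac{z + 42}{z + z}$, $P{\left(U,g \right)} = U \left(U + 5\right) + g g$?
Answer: $\frac{26579}{5} \approx 5315.8$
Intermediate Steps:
$P{\left(U,g \right)} = g^{2} + U \left(5 + U\right)$ ($P{\left(U,g \right)} = U \left(5 + U\right) + g^{2} = g^{2} + U \left(5 + U\right)$)
$l{\left(z \right)} = \frac{42 + z}{2 z}$
$P{\left(64,30 \right)} - l{\left(-70 \right)} = \left(64^{2} + 30^{2} + 5 \cdot 64\right) - \frac{42 - 70}{2 \left(-70\right)} = \left(4096 + 900 + 320\right) - \frac{1}{2} \left(- \frac{1}{70}\right) \left(-28\right) = 5316 - \frac{1}{5} = \frac{26579}{5}$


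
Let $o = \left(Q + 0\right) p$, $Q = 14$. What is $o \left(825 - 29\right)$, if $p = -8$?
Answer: $-89152$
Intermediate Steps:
$o = -112$ ($o = \left(14 + 0\right) \left(-8\right) = 14 \left(-8\right) = -112$)
$o \left(825 - 29\right) = - 112 \left(825 - 29\right) = \left(-112\right) 796 = -89152$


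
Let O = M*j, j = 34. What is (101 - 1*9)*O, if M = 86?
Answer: 269008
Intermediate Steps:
O = 2924 (O = 86*34 = 2924)
(101 - 1*9)*O = (101 - 1*9)*2924 = (101 - 9)*2924 = 92*2924 = 269008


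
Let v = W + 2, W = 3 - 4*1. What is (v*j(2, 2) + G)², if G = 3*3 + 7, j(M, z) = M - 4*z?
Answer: 100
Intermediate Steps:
j(M, z) = M - 4*z
W = -1 (W = 3 - 4 = -1)
v = 1 (v = -1 + 2 = 1)
G = 16 (G = 9 + 7 = 16)
(v*j(2, 2) + G)² = (1*(2 - 4*2) + 16)² = (1*(2 - 8) + 16)² = (1*(-6) + 16)² = (-6 + 16)² = 10² = 100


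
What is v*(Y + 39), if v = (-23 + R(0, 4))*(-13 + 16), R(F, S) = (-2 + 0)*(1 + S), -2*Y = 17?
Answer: -6039/2 ≈ -3019.5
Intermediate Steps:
Y = -17/2 (Y = -½*17 = -17/2 ≈ -8.5000)
R(F, S) = -2 - 2*S (R(F, S) = -2*(1 + S) = -2 - 2*S)
v = -99 (v = (-23 + (-2 - 2*4))*(-13 + 16) = (-23 + (-2 - 8))*3 = (-23 - 10)*3 = -33*3 = -99)
v*(Y + 39) = -99*(-17/2 + 39) = -99*61/2 = -6039/2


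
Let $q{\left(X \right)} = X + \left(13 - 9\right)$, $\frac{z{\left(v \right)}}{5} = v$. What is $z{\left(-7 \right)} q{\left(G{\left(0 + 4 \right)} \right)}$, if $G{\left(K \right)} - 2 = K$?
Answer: $-350$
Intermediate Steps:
$z{\left(v \right)} = 5 v$
$G{\left(K \right)} = 2 + K$
$q{\left(X \right)} = 4 + X$ ($q{\left(X \right)} = X + \left(13 - 9\right) = X + 4 = 4 + X$)
$z{\left(-7 \right)} q{\left(G{\left(0 + 4 \right)} \right)} = 5 \left(-7\right) \left(4 + \left(2 + \left(0 + 4\right)\right)\right) = - 35 \left(4 + \left(2 + 4\right)\right) = - 35 \left(4 + 6\right) = \left(-35\right) 10 = -350$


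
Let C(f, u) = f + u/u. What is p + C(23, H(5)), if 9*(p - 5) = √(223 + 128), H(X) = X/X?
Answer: 29 + √39/3 ≈ 31.082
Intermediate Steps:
H(X) = 1
C(f, u) = 1 + f (C(f, u) = f + 1 = 1 + f)
p = 5 + √39/3 (p = 5 + √(223 + 128)/9 = 5 + √351/9 = 5 + (3*√39)/9 = 5 + √39/3 ≈ 7.0817)
p + C(23, H(5)) = (5 + √39/3) + (1 + 23) = (5 + √39/3) + 24 = 29 + √39/3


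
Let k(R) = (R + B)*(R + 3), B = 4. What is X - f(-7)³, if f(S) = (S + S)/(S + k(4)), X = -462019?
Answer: -158472509/343 ≈ -4.6202e+5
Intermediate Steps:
k(R) = (3 + R)*(4 + R) (k(R) = (R + 4)*(R + 3) = (4 + R)*(3 + R) = (3 + R)*(4 + R))
f(S) = 2*S/(56 + S) (f(S) = (S + S)/(S + (12 + 4² + 7*4)) = (2*S)/(S + (12 + 16 + 28)) = (2*S)/(S + 56) = (2*S)/(56 + S) = 2*S/(56 + S))
X - f(-7)³ = -462019 - (2*(-7)/(56 - 7))³ = -462019 - (2*(-7)/49)³ = -462019 - (2*(-7)*(1/49))³ = -462019 - (-2/7)³ = -462019 - 1*(-8/343) = -462019 + 8/343 = -158472509/343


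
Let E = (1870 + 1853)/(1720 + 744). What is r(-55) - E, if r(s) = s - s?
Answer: -3723/2464 ≈ -1.5110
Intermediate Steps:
E = 3723/2464 ≈ 1.5110
r(s) = 0
r(-55) - E = 0 - 1*3723/2464 = 0 - 3723/2464 = -3723/2464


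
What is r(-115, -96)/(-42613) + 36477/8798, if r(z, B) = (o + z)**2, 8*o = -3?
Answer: 45992985161/11997093568 ≈ 3.8337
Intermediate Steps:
o = -3/8 (o = (1/8)*(-3) = -3/8 ≈ -0.37500)
r(z, B) = (-3/8 + z)**2
r(-115, -96)/(-42613) + 36477/8798 = ((-3 + 8*(-115))**2/64)/(-42613) + 36477/8798 = ((-3 - 920)**2/64)*(-1/42613) + 36477*(1/8798) = ((1/64)*(-923)**2)*(-1/42613) + 36477/8798 = ((1/64)*851929)*(-1/42613) + 36477/8798 = (851929/64)*(-1/42613) + 36477/8798 = -851929/2727232 + 36477/8798 = 45992985161/11997093568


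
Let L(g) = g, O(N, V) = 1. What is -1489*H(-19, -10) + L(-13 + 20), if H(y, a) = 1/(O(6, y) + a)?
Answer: 1552/9 ≈ 172.44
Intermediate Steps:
H(y, a) = 1/(1 + a)
-1489*H(-19, -10) + L(-13 + 20) = -1489/(1 - 10) + (-13 + 20) = -1489/(-9) + 7 = -1489*(-1/9) + 7 = 1489/9 + 7 = 1552/9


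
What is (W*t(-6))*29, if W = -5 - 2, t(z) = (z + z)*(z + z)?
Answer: -29232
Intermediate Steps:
t(z) = 4*z**2 (t(z) = (2*z)*(2*z) = 4*z**2)
W = -7
(W*t(-6))*29 = -28*(-6)**2*29 = -28*36*29 = -7*144*29 = -1008*29 = -29232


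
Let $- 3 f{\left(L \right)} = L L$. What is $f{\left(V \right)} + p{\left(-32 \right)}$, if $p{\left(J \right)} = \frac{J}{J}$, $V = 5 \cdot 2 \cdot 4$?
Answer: $- \frac{1597}{3} \approx -532.33$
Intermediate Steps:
$V = 40$ ($V = 10 \cdot 4 = 40$)
$f{\left(L \right)} = - \frac{L^{2}}{3}$ ($f{\left(L \right)} = - \frac{L L}{3} = - \frac{L^{2}}{3}$)
$p{\left(J \right)} = 1$
$f{\left(V \right)} + p{\left(-32 \right)} = - \frac{40^{2}}{3} + 1 = \left(- \frac{1}{3}\right) 1600 + 1 = - \frac{1600}{3} + 1 = - \frac{1597}{3}$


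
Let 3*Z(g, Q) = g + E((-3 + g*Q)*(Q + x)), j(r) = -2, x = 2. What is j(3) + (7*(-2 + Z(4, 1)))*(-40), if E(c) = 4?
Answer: -566/3 ≈ -188.67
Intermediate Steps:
Z(g, Q) = 4/3 + g/3 (Z(g, Q) = (g + 4)/3 = (4 + g)/3 = 4/3 + g/3)
j(3) + (7*(-2 + Z(4, 1)))*(-40) = -2 + (7*(-2 + (4/3 + (1/3)*4)))*(-40) = -2 + (7*(-2 + (4/3 + 4/3)))*(-40) = -2 + (7*(-2 + 8/3))*(-40) = -2 + (7*(2/3))*(-40) = -2 + (14/3)*(-40) = -2 - 560/3 = -566/3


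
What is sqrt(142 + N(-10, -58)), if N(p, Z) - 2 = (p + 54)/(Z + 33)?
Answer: 2*sqrt(889)/5 ≈ 11.926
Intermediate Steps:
N(p, Z) = 2 + (54 + p)/(33 + Z) (N(p, Z) = 2 + (p + 54)/(Z + 33) = 2 + (54 + p)/(33 + Z))
sqrt(142 + N(-10, -58)) = sqrt(142 + (120 - 10 + 2*(-58))/(33 - 58)) = sqrt(142 + (120 - 10 - 116)/(-25)) = sqrt(142 - 1/25*(-6)) = sqrt(142 + 6/25) = sqrt(3556/25) = 2*sqrt(889)/5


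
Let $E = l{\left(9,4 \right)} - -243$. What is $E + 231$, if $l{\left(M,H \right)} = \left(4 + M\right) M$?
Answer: $591$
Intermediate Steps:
$l{\left(M,H \right)} = M \left(4 + M\right)$
$E = 360$ ($E = 9 \left(4 + 9\right) - -243 = 9 \cdot 13 + 243 = 117 + 243 = 360$)
$E + 231 = 360 + 231 = 591$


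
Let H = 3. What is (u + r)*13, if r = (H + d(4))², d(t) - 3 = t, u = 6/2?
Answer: 1339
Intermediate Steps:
u = 3 (u = 6*(½) = 3)
d(t) = 3 + t
r = 100 (r = (3 + (3 + 4))² = (3 + 7)² = 10² = 100)
(u + r)*13 = (3 + 100)*13 = 103*13 = 1339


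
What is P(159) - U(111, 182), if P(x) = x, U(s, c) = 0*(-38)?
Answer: 159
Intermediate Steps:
U(s, c) = 0
P(159) - U(111, 182) = 159 - 1*0 = 159 + 0 = 159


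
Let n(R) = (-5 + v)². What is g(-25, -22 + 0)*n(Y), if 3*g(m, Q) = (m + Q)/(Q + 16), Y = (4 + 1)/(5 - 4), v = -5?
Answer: 2350/9 ≈ 261.11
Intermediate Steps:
Y = 5 (Y = 5/1 = 5*1 = 5)
g(m, Q) = (Q + m)/(3*(16 + Q)) (g(m, Q) = ((m + Q)/(Q + 16))/3 = ((Q + m)/(16 + Q))/3 = (Q + m)/(3*(16 + Q)))
n(R) = 100 (n(R) = (-5 - 5)² = (-10)² = 100)
g(-25, -22 + 0)*n(Y) = (((-22 + 0) - 25)/(3*(16 + (-22 + 0))))*100 = ((-22 - 25)/(3*(16 - 22)))*100 = ((⅓)*(-47)/(-6))*100 = ((⅓)*(-⅙)*(-47))*100 = (47/18)*100 = 2350/9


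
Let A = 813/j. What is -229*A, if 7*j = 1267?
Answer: -186177/181 ≈ -1028.6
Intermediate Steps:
j = 181 (j = (⅐)*1267 = 181)
A = 813/181 ≈ 4.4917
-229*A = -229*813/181 = -186177/181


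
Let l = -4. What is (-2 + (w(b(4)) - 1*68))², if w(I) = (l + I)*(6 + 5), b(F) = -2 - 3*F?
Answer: 71824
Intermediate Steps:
w(I) = -44 + 11*I (w(I) = (-4 + I)*(6 + 5) = (-4 + I)*11 = -44 + 11*I)
(-2 + (w(b(4)) - 1*68))² = (-2 + ((-44 + 11*(-2 - 3*4)) - 1*68))² = (-2 + ((-44 + 11*(-2 - 12)) - 68))² = (-2 + ((-44 + 11*(-14)) - 68))² = (-2 + ((-44 - 154) - 68))² = (-2 + (-198 - 68))² = (-2 - 266)² = (-268)² = 71824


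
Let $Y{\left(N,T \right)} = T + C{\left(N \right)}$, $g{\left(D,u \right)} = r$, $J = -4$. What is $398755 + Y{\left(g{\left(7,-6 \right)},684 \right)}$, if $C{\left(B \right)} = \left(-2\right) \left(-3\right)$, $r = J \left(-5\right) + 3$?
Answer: $399445$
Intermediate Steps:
$r = 23$ ($r = \left(-4\right) \left(-5\right) + 3 = 20 + 3 = 23$)
$C{\left(B \right)} = 6$
$g{\left(D,u \right)} = 23$
$Y{\left(N,T \right)} = 6 + T$ ($Y{\left(N,T \right)} = T + 6 = 6 + T$)
$398755 + Y{\left(g{\left(7,-6 \right)},684 \right)} = 398755 + \left(6 + 684\right) = 398755 + 690 = 399445$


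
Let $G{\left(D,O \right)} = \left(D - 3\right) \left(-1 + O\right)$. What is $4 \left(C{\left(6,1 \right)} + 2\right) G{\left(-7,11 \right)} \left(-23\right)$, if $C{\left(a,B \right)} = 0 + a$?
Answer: $73600$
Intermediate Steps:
$C{\left(a,B \right)} = a$
$G{\left(D,O \right)} = \left(-1 + O\right) \left(-3 + D\right)$ ($G{\left(D,O \right)} = \left(-3 + D\right) \left(-1 + O\right) = \left(-1 + O\right) \left(-3 + D\right)$)
$4 \left(C{\left(6,1 \right)} + 2\right) G{\left(-7,11 \right)} \left(-23\right) = 4 \left(6 + 2\right) \left(3 - -7 - 33 - 77\right) \left(-23\right) = 4 \cdot 8 \left(3 + 7 - 33 - 77\right) \left(-23\right) = 32 \left(-100\right) \left(-23\right) = \left(-3200\right) \left(-23\right) = 73600$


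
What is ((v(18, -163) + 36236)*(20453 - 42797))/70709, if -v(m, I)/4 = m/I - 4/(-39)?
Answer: -1715665062496/149832371 ≈ -11451.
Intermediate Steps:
v(m, I) = -16/39 - 4*m/I (v(m, I) = -4*(m/I - 4/(-39)) = -4*(m/I - 4*(-1/39)) = -4*(m/I + 4/39) = -4*(4/39 + m/I) = -16/39 - 4*m/I)
((v(18, -163) + 36236)*(20453 - 42797))/70709 = (((-16/39 - 4*18/(-163)) + 36236)*(20453 - 42797))/70709 = (((-16/39 - 4*18*(-1/163)) + 36236)*(-22344))*(1/70709) = (((-16/39 + 72/163) + 36236)*(-22344))*(1/70709) = ((200/6357 + 36236)*(-22344))*(1/70709) = ((230352452/6357)*(-22344))*(1/70709) = -1715665062496/2119*1/70709 = -1715665062496/149832371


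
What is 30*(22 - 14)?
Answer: 240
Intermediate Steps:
30*(22 - 14) = 30*8 = 240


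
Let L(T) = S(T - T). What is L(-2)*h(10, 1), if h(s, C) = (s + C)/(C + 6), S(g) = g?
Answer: 0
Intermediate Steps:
L(T) = 0 (L(T) = T - T = 0)
h(s, C) = (C + s)/(6 + C)
L(-2)*h(10, 1) = 0*((1 + 10)/(6 + 1)) = 0*(11/7) = 0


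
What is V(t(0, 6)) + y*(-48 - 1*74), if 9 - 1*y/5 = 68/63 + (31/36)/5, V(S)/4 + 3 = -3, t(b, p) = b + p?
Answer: -598567/126 ≈ -4750.5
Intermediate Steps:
V(S) = -24 (V(S) = -12 + 4*(-3) = -12 - 12 = -24)
y = 9763/252 (y = 45 - 5*(68/63 + (31/36)/5) = 45 - 5*(68*(1/63) + (31*(1/36))*(⅕)) = 45 - 5*(68/63 + (31/36)*(⅕)) = 45 - 5*(68/63 + 31/180) = 45 - 5*1577/1260 = 45 - 1577/252 = 9763/252 ≈ 38.742)
V(t(0, 6)) + y*(-48 - 1*74) = -24 + 9763*(-48 - 1*74)/252 = -24 + 9763*(-48 - 74)/252 = -24 + (9763/252)*(-122) = -24 - 595543/126 = -598567/126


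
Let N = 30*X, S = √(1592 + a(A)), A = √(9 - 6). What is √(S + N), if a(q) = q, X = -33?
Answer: √(-990 + √(1592 + √3)) ≈ 30.823*I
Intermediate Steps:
A = √3 ≈ 1.7320
S = √(1592 + √3) ≈ 39.922
N = -990 (N = 30*(-33) = -990)
√(S + N) = √(√(1592 + √3) - 990) = √(-990 + √(1592 + √3))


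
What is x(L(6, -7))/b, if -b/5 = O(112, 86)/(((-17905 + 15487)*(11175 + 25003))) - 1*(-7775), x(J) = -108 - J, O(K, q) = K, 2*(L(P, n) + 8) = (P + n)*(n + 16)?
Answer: 4177093791/1700361477470 ≈ 0.0024566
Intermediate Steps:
L(P, n) = -8 + (16 + n)*(P + n)/2 (L(P, n) = -8 + ((P + n)*(n + 16))/2 = -8 + ((P + n)*(16 + n))/2 = -8 + ((16 + n)*(P + n))/2 = -8 + (16 + n)*(P + n)/2)
b = -850180738735/21869601 (b = -5*(112/(((-17905 + 15487)*(11175 + 25003))) - 1*(-7775)) = -5*(112/((-2418*36178)) + 7775) = -5*(112/(-87478404) + 7775) = -5*(112*(-1/87478404) + 7775) = -5*(-28/21869601 + 7775) = -5*170036147747/21869601 = -850180738735/21869601 ≈ -38875.)
x(L(6, -7))/b = (-108 - (-8 + (½)*(-7)² + 8*6 + 8*(-7) + (½)*6*(-7)))/(-850180738735/21869601) = (-108 - (-8 + (½)*49 + 48 - 56 - 21))*(-21869601/850180738735) = (-108 - (-8 + 49/2 + 48 - 56 - 21))*(-21869601/850180738735) = (-108 - 1*(-25/2))*(-21869601/850180738735) = (-108 + 25/2)*(-21869601/850180738735) = -191/2*(-21869601/850180738735) = 4177093791/1700361477470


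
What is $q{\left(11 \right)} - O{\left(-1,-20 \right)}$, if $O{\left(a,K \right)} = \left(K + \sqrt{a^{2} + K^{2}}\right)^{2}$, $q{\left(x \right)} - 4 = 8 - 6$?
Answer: $-795 + 40 \sqrt{401} \approx 5.9994$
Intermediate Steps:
$q{\left(x \right)} = 6$ ($q{\left(x \right)} = 4 + \left(8 - 6\right) = 4 + 2 = 6$)
$O{\left(a,K \right)} = \left(K + \sqrt{K^{2} + a^{2}}\right)^{2}$
$q{\left(11 \right)} - O{\left(-1,-20 \right)} = 6 - \left(-20 + \sqrt{\left(-20\right)^{2} + \left(-1\right)^{2}}\right)^{2} = 6 - \left(-20 + \sqrt{400 + 1}\right)^{2} = 6 - \left(-20 + \sqrt{401}\right)^{2}$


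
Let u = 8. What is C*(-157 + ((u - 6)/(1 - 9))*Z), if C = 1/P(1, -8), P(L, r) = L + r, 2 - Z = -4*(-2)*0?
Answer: 45/2 ≈ 22.500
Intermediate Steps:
Z = 2 (Z = 2 - (-4*(-2))*0 = 2 - 8*0 = 2 - 1*0 = 2 + 0 = 2)
C = -⅐ (C = 1/(1 - 8) = 1/(-7) = -⅐ ≈ -0.14286)
C*(-157 + ((u - 6)/(1 - 9))*Z) = -(-157 + ((8 - 6)/(1 - 9))*2)/7 = -(-157 + (2/(-8))*2)/7 = -(-157 + (2*(-⅛))*2)/7 = -(-157 - ¼*2)/7 = -(-157 - ½)/7 = -⅐*(-315/2) = 45/2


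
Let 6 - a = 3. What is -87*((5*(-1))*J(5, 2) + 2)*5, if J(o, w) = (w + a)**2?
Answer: 53505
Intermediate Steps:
a = 3 (a = 6 - 1*3 = 6 - 3 = 3)
J(o, w) = (3 + w)**2 (J(o, w) = (w + 3)**2 = (3 + w)**2)
-87*((5*(-1))*J(5, 2) + 2)*5 = -87*((5*(-1))*(3 + 2)**2 + 2)*5 = -87*(-5*5**2 + 2)*5 = -87*(-5*25 + 2)*5 = -87*(-125 + 2)*5 = -87*(-123)*5 = 10701*5 = 53505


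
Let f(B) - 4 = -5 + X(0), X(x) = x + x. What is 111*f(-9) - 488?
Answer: -599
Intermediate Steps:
X(x) = 2*x
f(B) = -1 (f(B) = 4 + (-5 + 2*0) = 4 + (-5 + 0) = 4 - 5 = -1)
111*f(-9) - 488 = 111*(-1) - 488 = -111 - 488 = -599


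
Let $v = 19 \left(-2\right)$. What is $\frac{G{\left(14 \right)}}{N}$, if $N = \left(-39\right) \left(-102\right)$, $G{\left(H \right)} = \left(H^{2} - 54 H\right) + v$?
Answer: $- \frac{23}{153} \approx -0.15033$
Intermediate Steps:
$v = -38$
$G{\left(H \right)} = -38 + H^{2} - 54 H$ ($G{\left(H \right)} = \left(H^{2} - 54 H\right) - 38 = -38 + H^{2} - 54 H$)
$N = 3978$
$\frac{G{\left(14 \right)}}{N} = \frac{-38 + 14^{2} - 756}{3978} = \left(-38 + 196 - 756\right) \frac{1}{3978} = \left(-598\right) \frac{1}{3978} = - \frac{23}{153}$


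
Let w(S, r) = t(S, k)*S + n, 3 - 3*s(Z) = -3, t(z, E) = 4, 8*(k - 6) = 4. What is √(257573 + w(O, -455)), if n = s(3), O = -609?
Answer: √255139 ≈ 505.11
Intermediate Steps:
k = 13/2 (k = 6 + (⅛)*4 = 6 + ½ = 13/2 ≈ 6.5000)
s(Z) = 2 (s(Z) = 1 - ⅓*(-3) = 1 + 1 = 2)
n = 2
w(S, r) = 2 + 4*S (w(S, r) = 4*S + 2 = 2 + 4*S)
√(257573 + w(O, -455)) = √(257573 + (2 + 4*(-609))) = √(257573 + (2 - 2436)) = √(257573 - 2434) = √255139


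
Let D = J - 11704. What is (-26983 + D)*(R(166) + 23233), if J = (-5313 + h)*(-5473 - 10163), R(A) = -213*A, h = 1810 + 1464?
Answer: -386097793625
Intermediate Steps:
h = 3274
J = 31881804 (J = (-5313 + 3274)*(-5473 - 10163) = -2039*(-15636) = 31881804)
D = 31870100 (D = 31881804 - 11704 = 31870100)
(-26983 + D)*(R(166) + 23233) = (-26983 + 31870100)*(-213*166 + 23233) = 31843117*(-35358 + 23233) = 31843117*(-12125) = -386097793625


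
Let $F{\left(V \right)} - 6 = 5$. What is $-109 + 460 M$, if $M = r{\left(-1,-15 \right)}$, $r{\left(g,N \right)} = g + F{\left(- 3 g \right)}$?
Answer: $4491$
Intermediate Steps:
$F{\left(V \right)} = 11$ ($F{\left(V \right)} = 6 + 5 = 11$)
$r{\left(g,N \right)} = 11 + g$ ($r{\left(g,N \right)} = g + 11 = 11 + g$)
$M = 10$ ($M = 11 - 1 = 10$)
$-109 + 460 M = -109 + 460 \cdot 10 = -109 + 4600 = 4491$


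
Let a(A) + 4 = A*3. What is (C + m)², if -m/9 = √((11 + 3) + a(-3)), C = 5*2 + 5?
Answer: 36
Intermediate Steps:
C = 15 (C = 10 + 5 = 15)
a(A) = -4 + 3*A (a(A) = -4 + A*3 = -4 + 3*A)
m = -9 (m = -9*√((11 + 3) + (-4 + 3*(-3))) = -9*√(14 + (-4 - 9)) = -9*√(14 - 13) = -9*√1 = -9*1 = -9)
(C + m)² = (15 - 9)² = 6² = 36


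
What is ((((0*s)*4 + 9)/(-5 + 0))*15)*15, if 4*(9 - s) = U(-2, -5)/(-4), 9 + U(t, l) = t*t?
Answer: -405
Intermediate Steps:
U(t, l) = -9 + t**2 (U(t, l) = -9 + t*t = -9 + t**2)
s = 139/16 (s = 9 - (-9 + (-2)**2)/(4*(-4)) = 9 - (-9 + 4)*(-1)/(4*4) = 9 - (-5)*(-1)/(4*4) = 9 - 1/4*5/4 = 9 - 5/16 = 139/16 ≈ 8.6875)
((((0*s)*4 + 9)/(-5 + 0))*15)*15 = ((((0*(139/16))*4 + 9)/(-5 + 0))*15)*15 = (((0*4 + 9)/(-5))*15)*15 = (((0 + 9)*(-1/5))*15)*15 = ((9*(-1/5))*15)*15 = -9/5*15*15 = -27*15 = -405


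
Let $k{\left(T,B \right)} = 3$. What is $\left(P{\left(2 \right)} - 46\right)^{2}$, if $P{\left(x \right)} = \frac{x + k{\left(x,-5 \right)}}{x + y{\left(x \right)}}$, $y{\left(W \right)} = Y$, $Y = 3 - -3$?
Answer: $\frac{131769}{64} \approx 2058.9$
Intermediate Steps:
$Y = 6$ ($Y = 3 + 3 = 6$)
$y{\left(W \right)} = 6$
$P{\left(x \right)} = \frac{3 + x}{6 + x}$ ($P{\left(x \right)} = \frac{x + 3}{x + 6} = \frac{3 + x}{6 + x}$)
$\left(P{\left(2 \right)} - 46\right)^{2} = \left(\frac{3 + 2}{6 + 2} - 46\right)^{2} = \left(\frac{1}{8} \cdot 5 - 46\right)^{2} = \left(\frac{5}{8} - 46\right)^{2} = \left(- \frac{363}{8}\right)^{2} = \frac{131769}{64}$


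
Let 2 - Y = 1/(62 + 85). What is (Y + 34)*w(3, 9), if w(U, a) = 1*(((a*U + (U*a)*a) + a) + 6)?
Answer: 502645/49 ≈ 10258.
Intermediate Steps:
Y = 293/147 (Y = 2 - 1/(62 + 85) = 2 - 1/147 = 293/147 ≈ 1.9932)
w(U, a) = 6 + a + U*a + U*a² (w(U, a) = 1*(((U*a + U*a²) + a) + 6) = 1*((a + U*a + U*a²) + 6) = 1*(6 + a + U*a + U*a²) = 6 + a + U*a + U*a²)
(Y + 34)*w(3, 9) = (293/147 + 34)*(6 + 9 + 3*9 + 3*9²) = 5291*(6 + 9 + 27 + 3*81)/147 = 5291*(6 + 9 + 27 + 243)/147 = (5291/147)*285 = 502645/49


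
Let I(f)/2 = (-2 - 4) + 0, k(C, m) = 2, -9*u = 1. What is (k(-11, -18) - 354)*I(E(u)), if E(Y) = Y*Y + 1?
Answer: 4224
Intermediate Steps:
u = -⅑ (u = -⅑*1 = -⅑ ≈ -0.11111)
E(Y) = 1 + Y² (E(Y) = Y² + 1 = 1 + Y²)
I(f) = -12 (I(f) = 2*((-2 - 4) + 0) = 2*(-6 + 0) = 2*(-6) = -12)
(k(-11, -18) - 354)*I(E(u)) = (2 - 354)*(-12) = -352*(-12) = 4224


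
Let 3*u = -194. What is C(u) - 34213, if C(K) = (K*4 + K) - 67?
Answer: -103810/3 ≈ -34603.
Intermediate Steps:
u = -194/3 (u = (1/3)*(-194) = -194/3 ≈ -64.667)
C(K) = -67 + 5*K (C(K) = (4*K + K) - 67 = 5*K - 67 = -67 + 5*K)
C(u) - 34213 = (-67 + 5*(-194/3)) - 34213 = (-67 - 970/3) - 34213 = -1171/3 - 34213 = -103810/3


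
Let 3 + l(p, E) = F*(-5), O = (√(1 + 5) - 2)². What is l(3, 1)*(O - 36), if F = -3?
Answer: -312 - 48*√6 ≈ -429.58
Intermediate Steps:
O = (-2 + √6)² (O = (√6 - 2)² = (-2 + √6)² ≈ 0.20204)
l(p, E) = 12 (l(p, E) = -3 - 3*(-5) = -3 + 15 = 12)
l(3, 1)*(O - 36) = 12*((2 - √6)² - 36) = 12*(-36 + (2 - √6)²) = -432 + 12*(2 - √6)²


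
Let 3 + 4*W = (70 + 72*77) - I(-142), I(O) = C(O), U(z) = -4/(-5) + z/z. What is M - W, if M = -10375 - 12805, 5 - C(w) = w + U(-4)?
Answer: -490929/20 ≈ -24546.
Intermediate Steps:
U(z) = 9/5 (U(z) = -4*(-1/5) + 1 = 4/5 + 1 = 9/5)
C(w) = 16/5 - w (C(w) = 5 - (w + 9/5) = 5 - (9/5 + w) = 5 + (-9/5 - w) = 16/5 - w)
I(O) = 16/5 - O
M = -23180
W = 27329/20 (W = -3/4 + ((70 + 72*77) - (16/5 - 1*(-142)))/4 = -3/4 + ((70 + 5544) - (16/5 + 142))/4 = -3/4 + (5614 - 1*726/5)/4 = -3/4 + (5614 - 726/5)/4 = -3/4 + (1/4)*(27344/5) = -3/4 + 6836/5 = 27329/20 ≈ 1366.4)
M - W = -23180 - 1*27329/20 = -23180 - 27329/20 = -490929/20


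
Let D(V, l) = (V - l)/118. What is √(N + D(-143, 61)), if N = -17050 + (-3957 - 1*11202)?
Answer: I*√112125547/59 ≈ 179.47*I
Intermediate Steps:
D(V, l) = -l/118 + V/118 (D(V, l) = (V - l)*(1/118) = -l/118 + V/118)
N = -32209 (N = -17050 + (-3957 - 11202) = -17050 - 15159 = -32209)
√(N + D(-143, 61)) = √(-32209 + (-1/118*61 + (1/118)*(-143))) = √(-32209 + (-61/118 - 143/118)) = √(-32209 - 102/59) = √(-1900433/59) = I*√112125547/59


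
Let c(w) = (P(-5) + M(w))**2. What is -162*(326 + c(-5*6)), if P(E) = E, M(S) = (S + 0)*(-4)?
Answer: -2195262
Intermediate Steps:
M(S) = -4*S (M(S) = S*(-4) = -4*S)
c(w) = (-5 - 4*w)**2
-162*(326 + c(-5*6)) = -162*(326 + (5 + 4*(-5*6))**2) = -162*(326 + (5 + 4*(-30))**2) = -162*(326 + (5 - 120)**2) = -162*(326 + (-115)**2) = -162*(326 + 13225) = -162*13551 = -2195262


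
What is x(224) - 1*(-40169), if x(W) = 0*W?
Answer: 40169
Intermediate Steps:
x(W) = 0
x(224) - 1*(-40169) = 0 - 1*(-40169) = 0 + 40169 = 40169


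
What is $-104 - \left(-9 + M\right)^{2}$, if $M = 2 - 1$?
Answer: $-168$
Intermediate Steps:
$M = 1$ ($M = 2 - 1 = 1$)
$-104 - \left(-9 + M\right)^{2} = -104 - \left(-9 + 1\right)^{2} = -104 - \left(-8\right)^{2} = -104 - 64 = -168$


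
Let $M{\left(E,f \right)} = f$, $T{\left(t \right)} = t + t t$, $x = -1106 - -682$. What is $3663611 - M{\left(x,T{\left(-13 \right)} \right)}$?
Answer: $3663455$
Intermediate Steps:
$x = -424$ ($x = -1106 + 682 = -424$)
$T{\left(t \right)} = t + t^{2}$
$3663611 - M{\left(x,T{\left(-13 \right)} \right)} = 3663611 - - 13 \left(1 - 13\right) = 3663611 - \left(-13\right) \left(-12\right) = 3663611 - 156 = 3663455$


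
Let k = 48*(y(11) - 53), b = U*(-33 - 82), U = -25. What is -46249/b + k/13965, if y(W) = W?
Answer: -6206317/382375 ≈ -16.231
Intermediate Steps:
b = 2875 (b = -25*(-33 - 82) = -25*(-115) = 2875)
k = -2016 (k = 48*(11 - 53) = 48*(-42) = -2016)
-46249/b + k/13965 = -46249/2875 - 2016/13965 = -46249*1/2875 - 2016*1/13965 = -46249/2875 - 96/665 = -6206317/382375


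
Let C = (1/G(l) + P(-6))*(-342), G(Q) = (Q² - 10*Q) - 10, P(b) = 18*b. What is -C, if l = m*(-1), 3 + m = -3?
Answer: -628083/17 ≈ -36946.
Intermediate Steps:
m = -6 (m = -3 - 3 = -6)
l = 6 (l = -6*(-1) = 6)
G(Q) = -10 + Q² - 10*Q
C = 628083/17 (C = (1/(-10 + 6² - 10*6) + 18*(-6))*(-342) = (1/(-10 + 36 - 60) - 108)*(-342) = (1/(-34) - 108)*(-342) = (-1/34 - 108)*(-342) = -3673/34*(-342) = 628083/17 ≈ 36946.)
-C = -1*628083/17 = -628083/17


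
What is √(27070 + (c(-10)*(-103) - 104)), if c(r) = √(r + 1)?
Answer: √(26966 - 309*I) ≈ 164.22 - 0.9408*I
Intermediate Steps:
c(r) = √(1 + r)
√(27070 + (c(-10)*(-103) - 104)) = √(27070 + (√(1 - 10)*(-103) - 104)) = √(27070 + (√(-9)*(-103) - 104)) = √(27070 + ((3*I)*(-103) - 104)) = √(27070 + (-309*I - 104)) = √(27070 + (-104 - 309*I)) = √(26966 - 309*I)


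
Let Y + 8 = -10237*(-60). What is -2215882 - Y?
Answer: -2830094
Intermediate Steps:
Y = 614212 (Y = -8 - 10237*(-60) = -8 + 614220 = 614212)
-2215882 - Y = -2215882 - 1*614212 = -2215882 - 614212 = -2830094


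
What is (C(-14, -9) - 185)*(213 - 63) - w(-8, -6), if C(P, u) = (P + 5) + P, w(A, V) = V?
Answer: -31194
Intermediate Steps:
C(P, u) = 5 + 2*P (C(P, u) = (5 + P) + P = 5 + 2*P)
(C(-14, -9) - 185)*(213 - 63) - w(-8, -6) = ((5 + 2*(-14)) - 185)*(213 - 63) - 1*(-6) = ((5 - 28) - 185)*150 + 6 = (-23 - 185)*150 + 6 = -208*150 + 6 = -31200 + 6 = -31194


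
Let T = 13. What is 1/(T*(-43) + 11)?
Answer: -1/548 ≈ -0.0018248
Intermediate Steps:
1/(T*(-43) + 11) = 1/(13*(-43) + 11) = 1/(-559 + 11) = 1/(-548) = -1/548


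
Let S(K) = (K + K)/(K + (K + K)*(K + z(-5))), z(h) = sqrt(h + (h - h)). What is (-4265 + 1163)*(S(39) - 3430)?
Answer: 22205224448/2087 + 4136*I*sqrt(5)/2087 ≈ 1.064e+7 + 4.4314*I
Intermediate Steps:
z(h) = sqrt(h) (z(h) = sqrt(h + 0) = sqrt(h))
S(K) = 2*K/(K + 2*K*(K + I*sqrt(5))) (S(K) = (K + K)/(K + (K + K)*(K + sqrt(-5))) = (2*K)/(K + (2*K)*(K + I*sqrt(5))) = (2*K)/(K + 2*K*(K + I*sqrt(5))) = 2*K/(K + 2*K*(K + I*sqrt(5))))
(-4265 + 1163)*(S(39) - 3430) = (-4265 + 1163)*(2/(1 + 2*39 + 2*I*sqrt(5)) - 3430) = -3102*(2/(1 + 78 + 2*I*sqrt(5)) - 3430) = -3102*(2/(79 + 2*I*sqrt(5)) - 3430) = -3102*(-3430 + 2/(79 + 2*I*sqrt(5))) = 10639860 - 6204/(79 + 2*I*sqrt(5))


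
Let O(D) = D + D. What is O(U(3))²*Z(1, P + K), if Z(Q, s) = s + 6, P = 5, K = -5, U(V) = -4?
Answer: 384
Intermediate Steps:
Z(Q, s) = 6 + s
O(D) = 2*D
O(U(3))²*Z(1, P + K) = (2*(-4))²*(6 + (5 - 5)) = (-8)²*(6 + 0) = 64*6 = 384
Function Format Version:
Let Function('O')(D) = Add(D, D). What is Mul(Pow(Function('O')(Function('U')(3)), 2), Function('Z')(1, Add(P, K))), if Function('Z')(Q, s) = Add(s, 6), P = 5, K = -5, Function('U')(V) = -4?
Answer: 384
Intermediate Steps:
Function('Z')(Q, s) = Add(6, s)
Function('O')(D) = Mul(2, D)
Mul(Pow(Function('O')(Function('U')(3)), 2), Function('Z')(1, Add(P, K))) = Mul(Pow(Mul(2, -4), 2), Add(6, Add(5, -5))) = Mul(Pow(-8, 2), Add(6, 0)) = Mul(64, 6) = 384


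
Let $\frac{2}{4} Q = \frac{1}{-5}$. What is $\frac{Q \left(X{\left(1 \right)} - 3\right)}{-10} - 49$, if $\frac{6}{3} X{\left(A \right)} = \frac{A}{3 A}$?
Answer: $- \frac{7367}{150} \approx -49.113$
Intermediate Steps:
$X{\left(A \right)} = \frac{1}{6}$ ($X{\left(A \right)} = \frac{A \frac{1}{3 A}}{2} = \frac{1}{2} \cdot \frac{1}{3} = \frac{1}{6}$)
$Q = - \frac{2}{5}$ ($Q = \frac{2}{-5} = 2 \left(- \frac{1}{5}\right) = - \frac{2}{5} \approx -0.4$)
$\frac{Q \left(X{\left(1 \right)} - 3\right)}{-10} - 49 = \frac{\left(- \frac{2}{5}\right) \left(\frac{1}{6} - 3\right)}{-10} - 49 = \left(- \frac{2}{5}\right) \left(- \frac{17}{6}\right) \left(- \frac{1}{10}\right) - 49 = \frac{17}{15} \left(- \frac{1}{10}\right) - 49 = - \frac{17}{150} - 49 = - \frac{7367}{150}$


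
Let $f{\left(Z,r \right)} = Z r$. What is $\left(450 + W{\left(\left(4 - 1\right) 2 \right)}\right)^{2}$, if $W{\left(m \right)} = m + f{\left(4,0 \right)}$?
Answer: $207936$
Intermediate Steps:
$W{\left(m \right)} = m$ ($W{\left(m \right)} = m + 4 \cdot 0 = m + 0 = m$)
$\left(450 + W{\left(\left(4 - 1\right) 2 \right)}\right)^{2} = \left(450 + \left(4 - 1\right) 2\right)^{2} = \left(450 + 3 \cdot 2\right)^{2} = \left(450 + 6\right)^{2} = 456^{2} = 207936$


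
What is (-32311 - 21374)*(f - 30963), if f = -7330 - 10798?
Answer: 2635450335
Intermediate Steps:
f = -18128
(-32311 - 21374)*(f - 30963) = (-32311 - 21374)*(-18128 - 30963) = -53685*(-49091) = 2635450335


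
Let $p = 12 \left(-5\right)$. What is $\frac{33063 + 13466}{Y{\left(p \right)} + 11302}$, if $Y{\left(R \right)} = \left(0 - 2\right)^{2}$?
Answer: $\frac{46529}{11306} \approx 4.1154$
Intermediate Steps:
$p = -60$
$Y{\left(R \right)} = 4$ ($Y{\left(R \right)} = \left(-2\right)^{2} = 4$)
$\frac{33063 + 13466}{Y{\left(p \right)} + 11302} = \frac{33063 + 13466}{4 + 11302} = \frac{46529}{11306}$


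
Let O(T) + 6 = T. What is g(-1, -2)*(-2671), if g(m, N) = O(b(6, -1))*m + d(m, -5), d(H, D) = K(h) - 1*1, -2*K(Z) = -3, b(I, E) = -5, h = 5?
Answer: -61433/2 ≈ -30717.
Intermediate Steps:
K(Z) = 3/2 (K(Z) = -1/2*(-3) = 3/2)
O(T) = -6 + T
d(H, D) = 1/2 (d(H, D) = 3/2 - 1*1 = 3/2 - 1 = 1/2)
g(m, N) = 1/2 - 11*m (g(m, N) = (-6 - 5)*m + 1/2 = -11*m + 1/2 = 1/2 - 11*m)
g(-1, -2)*(-2671) = (1/2 - 11*(-1))*(-2671) = (1/2 + 11)*(-2671) = (23/2)*(-2671) = -61433/2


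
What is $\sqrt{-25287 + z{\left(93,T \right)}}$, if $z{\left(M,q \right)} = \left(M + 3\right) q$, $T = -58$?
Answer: $11 i \sqrt{255} \approx 175.66 i$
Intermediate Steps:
$z{\left(M,q \right)} = q \left(3 + M\right)$ ($z{\left(M,q \right)} = \left(3 + M\right) q = q \left(3 + M\right)$)
$\sqrt{-25287 + z{\left(93,T \right)}} = \sqrt{-25287 - 58 \left(3 + 93\right)} = \sqrt{-25287 - 5568} = \sqrt{-30855} = 11 i \sqrt{255}$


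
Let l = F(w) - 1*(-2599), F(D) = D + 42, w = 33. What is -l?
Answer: -2674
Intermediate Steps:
F(D) = 42 + D
l = 2674 (l = (42 + 33) - 1*(-2599) = 75 + 2599 = 2674)
-l = -1*2674 = -2674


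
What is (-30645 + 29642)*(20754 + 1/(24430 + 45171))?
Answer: -1448832652465/69601 ≈ -2.0816e+7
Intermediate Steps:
(-30645 + 29642)*(20754 + 1/(24430 + 45171)) = -1003*(20754 + 1/69601) = -1003*1444499155/69601 = -1448832652465/69601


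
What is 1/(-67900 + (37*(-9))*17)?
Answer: -1/73561 ≈ -1.3594e-5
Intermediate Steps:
1/(-67900 + (37*(-9))*17) = 1/(-67900 - 333*17) = 1/(-67900 - 5661) = 1/(-73561) = -1/73561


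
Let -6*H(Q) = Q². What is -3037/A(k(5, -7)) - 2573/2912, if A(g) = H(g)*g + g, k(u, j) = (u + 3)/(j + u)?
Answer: -6645673/14560 ≈ -456.43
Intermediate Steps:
k(u, j) = (3 + u)/(j + u)
H(Q) = -Q²/6
A(g) = g - g³/6 (A(g) = (-g²/6)*g + g = -g³/6 + g = g - g³/6)
-3037/A(k(5, -7)) - 2573/2912 = -3037/((3 + 5)/(-7 + 5) - (3 + 5)³/(-7 + 5)³/6) - 2573/2912 = -3037/(8/(-2) - (8/(-2))³/6) - 2573*1/2912 = -3037/(-½*8 - (-½*8)³/6) - 2573/2912 = -3037/(-4 - ⅙*(-4)³) - 2573/2912 = -3037/(-4 - ⅙*(-64)) - 2573/2912 = -3037/(-4 + 32/3) - 2573/2912 = -3037/20/3 - 2573/2912 = -3037*3/20 - 2573/2912 = -9111/20 - 2573/2912 = -6645673/14560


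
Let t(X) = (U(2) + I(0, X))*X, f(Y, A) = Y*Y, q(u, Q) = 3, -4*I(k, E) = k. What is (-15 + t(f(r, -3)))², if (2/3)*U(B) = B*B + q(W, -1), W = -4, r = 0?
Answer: 225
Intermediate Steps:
I(k, E) = -k/4
U(B) = 9/2 + 3*B²/2 (U(B) = 3*(B*B + 3)/2 = 3*(B² + 3)/2 = 3*(3 + B²)/2 = 9/2 + 3*B²/2)
f(Y, A) = Y²
t(X) = 21*X/2 (t(X) = ((9/2 + (3/2)*2²) - ¼*0)*X = ((9/2 + (3/2)*4) + 0)*X = ((9/2 + 6) + 0)*X = (21/2 + 0)*X = 21*X/2)
(-15 + t(f(r, -3)))² = (-15 + (21/2)*0²)² = (-15 + (21/2)*0)² = (-15 + 0)² = (-15)² = 225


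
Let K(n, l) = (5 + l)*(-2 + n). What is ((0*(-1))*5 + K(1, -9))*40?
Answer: 160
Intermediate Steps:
K(n, l) = (-2 + n)*(5 + l)
((0*(-1))*5 + K(1, -9))*40 = ((0*(-1))*5 + (-10 - 2*(-9) + 5*1 - 9*1))*40 = (0*5 + (-10 + 18 + 5 - 9))*40 = (0 + 4)*40 = 4*40 = 160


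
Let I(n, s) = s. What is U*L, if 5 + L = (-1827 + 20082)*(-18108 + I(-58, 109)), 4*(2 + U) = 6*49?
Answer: -23492880125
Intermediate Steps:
U = 143/2 (U = -2 + (6*49)/4 = -2 + (¼)*294 = -2 + 147/2 = 143/2 ≈ 71.500)
L = -328571750 (L = -5 + (-1827 + 20082)*(-18108 + 109) = -5 + 18255*(-17999) = -5 - 328571745 = -328571750)
U*L = (143/2)*(-328571750) = -23492880125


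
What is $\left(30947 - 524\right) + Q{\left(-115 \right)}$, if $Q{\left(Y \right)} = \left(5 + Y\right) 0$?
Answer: $30423$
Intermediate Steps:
$Q{\left(Y \right)} = 0$
$\left(30947 - 524\right) + Q{\left(-115 \right)} = \left(30947 - 524\right) + 0 = 30423 + 0 = 30423$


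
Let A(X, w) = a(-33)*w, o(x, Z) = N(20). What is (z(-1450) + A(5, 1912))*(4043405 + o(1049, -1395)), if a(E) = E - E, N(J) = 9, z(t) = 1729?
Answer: 6991062806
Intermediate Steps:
o(x, Z) = 9
a(E) = 0
A(X, w) = 0 (A(X, w) = 0*w = 0)
(z(-1450) + A(5, 1912))*(4043405 + o(1049, -1395)) = (1729 + 0)*(4043405 + 9) = 1729*4043414 = 6991062806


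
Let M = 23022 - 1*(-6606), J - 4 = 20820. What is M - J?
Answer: 8804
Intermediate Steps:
J = 20824 (J = 4 + 20820 = 20824)
M = 29628 (M = 23022 + 6606 = 29628)
M - J = 29628 - 1*20824 = 29628 - 20824 = 8804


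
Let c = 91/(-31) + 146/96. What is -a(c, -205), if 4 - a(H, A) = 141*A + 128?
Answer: -28781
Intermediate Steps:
c = -2105/1488 (c = 91*(-1/31) + 146*(1/96) = -91/31 + 73/48 = -2105/1488 ≈ -1.4146)
a(H, A) = -124 - 141*A (a(H, A) = 4 - (141*A + 128) = 4 - (128 + 141*A) = 4 + (-128 - 141*A) = -124 - 141*A)
-a(c, -205) = -(-124 - 141*(-205)) = -(-124 + 28905) = -1*28781 = -28781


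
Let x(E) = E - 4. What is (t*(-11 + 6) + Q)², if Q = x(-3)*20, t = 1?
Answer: 21025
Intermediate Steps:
x(E) = -4 + E
Q = -140 (Q = (-4 - 3)*20 = -7*20 = -140)
(t*(-11 + 6) + Q)² = (1*(-11 + 6) - 140)² = (1*(-5) - 140)² = (-5 - 140)² = (-145)² = 21025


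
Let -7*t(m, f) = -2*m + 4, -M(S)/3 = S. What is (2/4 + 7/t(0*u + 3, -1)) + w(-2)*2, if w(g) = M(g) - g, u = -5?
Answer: 41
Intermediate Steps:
M(S) = -3*S
w(g) = -4*g (w(g) = -3*g - g = -4*g)
t(m, f) = -4/7 + 2*m/7 (t(m, f) = -(-2*m + 4)/7 = -(4 - 2*m)/7 = -4/7 + 2*m/7)
(2/4 + 7/t(0*u + 3, -1)) + w(-2)*2 = (2/4 + 7/(-4/7 + 2*(0*(-5) + 3)/7)) - 4*(-2)*2 = (2*(1/4) + 7/(-4/7 + 2*(0 + 3)/7)) + 8*2 = (1/2 + 7/(-4/7 + (2/7)*3)) + 16 = (1/2 + 7/(-4/7 + 6/7)) + 16 = (1/2 + 7/(2/7)) + 16 = (1/2 + 7*(7/2)) + 16 = (1/2 + 49/2) + 16 = 25 + 16 = 41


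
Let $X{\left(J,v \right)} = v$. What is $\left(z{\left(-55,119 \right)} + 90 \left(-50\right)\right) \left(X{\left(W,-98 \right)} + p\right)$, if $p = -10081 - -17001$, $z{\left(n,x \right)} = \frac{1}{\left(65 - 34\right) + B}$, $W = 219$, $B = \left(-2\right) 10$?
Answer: $- \frac{337682178}{11} \approx -3.0698 \cdot 10^{7}$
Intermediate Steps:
$B = -20$
$z{\left(n,x \right)} = \frac{1}{11}$ ($z{\left(n,x \right)} = \frac{1}{\left(65 - 34\right) - 20} = \frac{1}{31 - 20} = \frac{1}{11}$)
$p = 6920$ ($p = -10081 + 17001 = 6920$)
$\left(z{\left(-55,119 \right)} + 90 \left(-50\right)\right) \left(X{\left(W,-98 \right)} + p\right) = \left(\frac{1}{11} + 90 \left(-50\right)\right) \left(-98 + 6920\right) = \left(\frac{1}{11} - 4500\right) 6822 = \left(- \frac{49499}{11}\right) 6822 = - \frac{337682178}{11}$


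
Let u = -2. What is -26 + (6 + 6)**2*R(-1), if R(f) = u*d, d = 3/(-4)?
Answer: 190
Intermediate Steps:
d = -3/4 (d = 3*(-1/4) = -3/4 ≈ -0.75000)
R(f) = 3/2 (R(f) = -2*(-3/4) = 3/2)
-26 + (6 + 6)**2*R(-1) = -26 + (6 + 6)**2*(3/2) = -26 + 12**2*(3/2) = -26 + 144*(3/2) = -26 + 216 = 190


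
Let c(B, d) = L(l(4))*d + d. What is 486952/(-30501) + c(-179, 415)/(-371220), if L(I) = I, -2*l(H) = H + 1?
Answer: -24099644609/1509677496 ≈ -15.963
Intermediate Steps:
l(H) = -½ - H/2 (l(H) = -(H + 1)/2 = -(1 + H)/2 = -½ - H/2)
c(B, d) = -3*d/2 (c(B, d) = (-½ - ½*4)*d + d = (-½ - 2)*d + d = -5*d/2 + d = -3*d/2)
486952/(-30501) + c(-179, 415)/(-371220) = 486952/(-30501) - 3/2*415/(-371220) = 486952*(-1/30501) - 1245/2*(-1/371220) = -486952/30501 + 83/49496 = -24099644609/1509677496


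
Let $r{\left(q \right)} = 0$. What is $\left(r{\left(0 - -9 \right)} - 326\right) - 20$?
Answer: $-346$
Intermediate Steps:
$\left(r{\left(0 - -9 \right)} - 326\right) - 20 = \left(0 - 326\right) - 20 = -326 - 20 = -346$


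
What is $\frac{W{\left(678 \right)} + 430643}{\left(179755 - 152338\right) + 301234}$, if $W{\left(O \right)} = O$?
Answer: $\frac{431321}{328651} \approx 1.3124$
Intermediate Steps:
$\frac{W{\left(678 \right)} + 430643}{\left(179755 - 152338\right) + 301234} = \frac{678 + 430643}{\left(179755 - 152338\right) + 301234} = \frac{431321}{27417 + 301234} = \frac{431321}{328651}$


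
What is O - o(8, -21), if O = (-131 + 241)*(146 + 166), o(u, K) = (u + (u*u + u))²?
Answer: 27920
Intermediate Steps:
o(u, K) = (u² + 2*u)² (o(u, K) = (u + (u² + u))² = (u + (u + u²))² = (u² + 2*u)²)
O = 34320 (O = 110*312 = 34320)
O - o(8, -21) = 34320 - 8²*(2 + 8)² = 34320 - 64*10² = 34320 - 64*100 = 34320 - 1*6400 = 34320 - 6400 = 27920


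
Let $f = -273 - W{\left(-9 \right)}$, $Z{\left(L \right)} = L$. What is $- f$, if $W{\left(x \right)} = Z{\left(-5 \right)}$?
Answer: $268$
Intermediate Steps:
$W{\left(x \right)} = -5$
$f = -268$ ($f = -273 - -5 = -273 + 5 = -268$)
$- f = \left(-1\right) \left(-268\right) = 268$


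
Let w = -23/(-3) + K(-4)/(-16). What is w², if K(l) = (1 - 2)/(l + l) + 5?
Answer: 7958041/147456 ≈ 53.969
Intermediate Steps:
K(l) = 5 - 1/(2*l) (K(l) = -1/(2*l) + 5 = 5 - 1/(2*l))
w = 2821/384 (w = -23/(-3) + (5 - ½/(-4))/(-16) = -23*(-⅓) + (5 - ½*(-¼))*(-1/16) = 23/3 + (5 + ⅛)*(-1/16) = 23/3 + (41/8)*(-1/16) = 23/3 - 41/128 = 2821/384 ≈ 7.3464)
w² = (2821/384)² = 7958041/147456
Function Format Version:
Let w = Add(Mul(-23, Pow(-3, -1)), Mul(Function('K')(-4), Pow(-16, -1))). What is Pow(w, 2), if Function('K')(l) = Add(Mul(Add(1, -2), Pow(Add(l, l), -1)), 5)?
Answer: Rational(7958041, 147456) ≈ 53.969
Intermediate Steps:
Function('K')(l) = Add(5, Mul(Rational(-1, 2), Pow(l, -1))) (Function('K')(l) = Add(Mul(-1, Pow(Mul(2, l), -1)), 5) = Add(Mul(-1, Mul(Rational(1, 2), Pow(l, -1))), 5) = Add(Mul(Rational(-1, 2), Pow(l, -1)), 5) = Add(5, Mul(Rational(-1, 2), Pow(l, -1))))
w = Rational(2821, 384) (w = Add(Mul(-23, Pow(-3, -1)), Mul(Add(5, Mul(Rational(-1, 2), Pow(-4, -1))), Pow(-16, -1))) = Add(Mul(-23, Rational(-1, 3)), Mul(Add(5, Mul(Rational(-1, 2), Rational(-1, 4))), Rational(-1, 16))) = Add(Rational(23, 3), Mul(Add(5, Rational(1, 8)), Rational(-1, 16))) = Add(Rational(23, 3), Mul(Rational(41, 8), Rational(-1, 16))) = Add(Rational(23, 3), Rational(-41, 128)) = Rational(2821, 384) ≈ 7.3464)
Pow(w, 2) = Pow(Rational(2821, 384), 2) = Rational(7958041, 147456)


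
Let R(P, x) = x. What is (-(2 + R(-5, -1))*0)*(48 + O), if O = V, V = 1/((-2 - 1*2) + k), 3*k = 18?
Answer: 0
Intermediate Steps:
k = 6 (k = (1/3)*18 = 6)
V = 1/2 (V = 1/((-2 - 1*2) + 6) = 1/((-2 - 2) + 6) = 1/(-4 + 6) = 1/2 ≈ 0.50000)
O = 1/2 ≈ 0.50000
(-(2 + R(-5, -1))*0)*(48 + O) = (-(2 - 1)*0)*(48 + 1/2) = -0*(97/2) = -1*0*(97/2) = 0*(97/2) = 0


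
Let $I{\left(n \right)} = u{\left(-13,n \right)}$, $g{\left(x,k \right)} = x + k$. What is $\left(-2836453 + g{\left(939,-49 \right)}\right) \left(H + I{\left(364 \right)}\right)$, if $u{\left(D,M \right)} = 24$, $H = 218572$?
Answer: $-619842729548$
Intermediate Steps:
$g{\left(x,k \right)} = k + x$
$I{\left(n \right)} = 24$
$\left(-2836453 + g{\left(939,-49 \right)}\right) \left(H + I{\left(364 \right)}\right) = \left(-2836453 + \left(-49 + 939\right)\right) \left(218572 + 24\right) = \left(-2836453 + 890\right) 218596 = \left(-2835563\right) 218596 = -619842729548$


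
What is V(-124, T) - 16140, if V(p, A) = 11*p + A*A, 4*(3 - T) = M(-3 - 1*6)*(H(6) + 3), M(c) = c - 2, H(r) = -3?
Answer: -17495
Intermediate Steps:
M(c) = -2 + c
T = 3 (T = 3 - (-2 + (-3 - 1*6))*(-3 + 3)/4 = 3 - (-2 + (-3 - 6))*0/4 = 3 - (-2 - 9)*0/4 = 3 - (-11)*0/4 = 3 - ¼*0 = 3 + 0 = 3)
V(p, A) = A² + 11*p (V(p, A) = 11*p + A² = A² + 11*p)
V(-124, T) - 16140 = (3² + 11*(-124)) - 16140 = (9 - 1364) - 16140 = -1355 - 16140 = -17495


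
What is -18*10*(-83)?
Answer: 14940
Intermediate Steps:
-18*10*(-83) = -180*(-83) = 14940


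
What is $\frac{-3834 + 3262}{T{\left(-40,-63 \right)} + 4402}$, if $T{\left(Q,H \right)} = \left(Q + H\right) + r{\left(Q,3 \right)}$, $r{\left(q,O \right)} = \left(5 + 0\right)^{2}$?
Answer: $- \frac{143}{1081} \approx -0.13228$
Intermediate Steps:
$r{\left(q,O \right)} = 25$ ($r{\left(q,O \right)} = 5^{2} = 25$)
$T{\left(Q,H \right)} = 25 + H + Q$ ($T{\left(Q,H \right)} = \left(Q + H\right) + 25 = \left(H + Q\right) + 25 = 25 + H + Q$)
$\frac{-3834 + 3262}{T{\left(-40,-63 \right)} + 4402} = \frac{-3834 + 3262}{\left(25 - 63 - 40\right) + 4402} = - \frac{572}{-78 + 4402} = - \frac{572}{4324} = \left(-572\right) \frac{1}{4324} = - \frac{143}{1081}$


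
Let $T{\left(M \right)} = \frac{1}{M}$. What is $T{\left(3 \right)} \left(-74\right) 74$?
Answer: $- \frac{5476}{3} \approx -1825.3$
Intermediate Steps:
$T{\left(3 \right)} \left(-74\right) 74 = \frac{1}{3} \left(-74\right) 74 = \left(- \frac{74}{3}\right) 74 = - \frac{5476}{3}$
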